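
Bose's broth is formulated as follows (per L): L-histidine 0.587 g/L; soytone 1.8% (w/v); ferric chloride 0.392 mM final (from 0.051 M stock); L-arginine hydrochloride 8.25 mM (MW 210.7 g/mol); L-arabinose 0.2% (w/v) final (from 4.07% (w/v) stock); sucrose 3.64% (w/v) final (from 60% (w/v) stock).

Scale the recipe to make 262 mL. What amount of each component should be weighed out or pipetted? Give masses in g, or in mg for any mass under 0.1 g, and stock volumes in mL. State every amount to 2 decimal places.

L-histidine 0.15 g; soytone 4.72 g; ferric chloride 2.01 mL; L-arginine hydrochloride 0.46 g; L-arabinose 12.87 mL; sucrose 15.89 mL

Scale factor relative to 1 L: 0.262.
L-histidine: 0.587 g/L × 0.262 L = 0.15 g
soytone: 1.8 g per 100 mL × 262 mL ÷ 100 = 4.72 g
ferric chloride: dilute stock: 0.392 mM × 262 mL ÷ 51 mM = 2.01 mL
L-arginine hydrochloride: 8.25 mmol/L × 210.7 g/mol × 0.262 L ÷ 1000 = 0.46 g
L-arabinose: dilute stock: 0.2% ÷ 4.07% × 262 mL = 12.87 mL
sucrose: C1V1 = C2V2 → 3.64% ÷ 60% × 262 mL = 15.89 mL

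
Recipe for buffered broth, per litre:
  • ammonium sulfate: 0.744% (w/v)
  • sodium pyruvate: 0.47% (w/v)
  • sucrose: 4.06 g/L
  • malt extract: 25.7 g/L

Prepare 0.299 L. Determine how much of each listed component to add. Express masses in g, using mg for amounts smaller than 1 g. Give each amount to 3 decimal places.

Working volume: 0.299 L.
ammonium sulfate: 0.744 g per 100 mL × 299 mL ÷ 100 = 2.225 g
sodium pyruvate: 0.47% w/v = 4.7 g/L → 4.7 × 0.299 L = 1.405 g
sucrose: 4.06 g/L × 0.299 L = 1.214 g
malt extract: 25.7 g/L × 0.299 L = 7.684 g

ammonium sulfate 2.225 g; sodium pyruvate 1.405 g; sucrose 1.214 g; malt extract 7.684 g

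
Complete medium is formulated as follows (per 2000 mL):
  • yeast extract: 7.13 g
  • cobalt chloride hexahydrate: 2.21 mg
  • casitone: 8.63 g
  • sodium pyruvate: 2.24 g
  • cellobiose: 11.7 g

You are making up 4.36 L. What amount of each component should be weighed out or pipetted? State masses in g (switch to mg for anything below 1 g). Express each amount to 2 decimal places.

Ratio of target to recipe volume: 4360 / 2000 = 2.18.
yeast extract: 7.13 g × (4360 mL / 2000 mL) = 15.54 g
cobalt chloride hexahydrate: 2.21 mg × (4360 mL / 2000 mL) = 4.82 mg
casitone: 8.63 g × (4360 mL / 2000 mL) = 18.81 g
sodium pyruvate: 2.24 g × (4360 mL / 2000 mL) = 4.88 g
cellobiose: 11.7 g × (4360 mL / 2000 mL) = 25.51 g

yeast extract 15.54 g; cobalt chloride hexahydrate 4.82 mg; casitone 18.81 g; sodium pyruvate 4.88 g; cellobiose 25.51 g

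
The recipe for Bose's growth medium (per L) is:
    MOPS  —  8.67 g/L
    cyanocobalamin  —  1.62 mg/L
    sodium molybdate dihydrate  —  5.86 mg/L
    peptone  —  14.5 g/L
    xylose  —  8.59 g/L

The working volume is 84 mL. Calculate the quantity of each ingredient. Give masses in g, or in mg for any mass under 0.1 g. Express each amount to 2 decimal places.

Scale factor relative to 1 L: 0.084.
MOPS: 8.67 g/L × 0.084 L = 0.73 g
cyanocobalamin: 1.62 mg/L × 0.084 L = 0.14 mg
sodium molybdate dihydrate: 5.86 mg/L × 0.084 L = 0.49 mg
peptone: 14.5 g/L × 0.084 L = 1.22 g
xylose: 8.59 g/L × 0.084 L = 0.72 g

MOPS 0.73 g; cyanocobalamin 0.14 mg; sodium molybdate dihydrate 0.49 mg; peptone 1.22 g; xylose 0.72 g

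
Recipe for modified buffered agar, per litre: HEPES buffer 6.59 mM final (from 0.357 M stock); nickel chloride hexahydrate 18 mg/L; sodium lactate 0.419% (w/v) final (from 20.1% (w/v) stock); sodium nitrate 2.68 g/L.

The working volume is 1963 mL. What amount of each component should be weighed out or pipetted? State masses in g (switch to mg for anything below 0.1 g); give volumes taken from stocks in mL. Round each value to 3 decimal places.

HEPES buffer 36.236 mL; nickel chloride hexahydrate 35.334 mg; sodium lactate 40.920 mL; sodium nitrate 5.261 g

Target volume = 1963 mL = 1.963 L.
HEPES buffer: V = C2·V2/C1 = 6.59 mM × 1963 mL ÷ 357 mM = 36.236 mL
nickel chloride hexahydrate: 18 mg/L × 1.963 L = 35.334 mg
sodium lactate: C1V1 = C2V2 → 0.419% ÷ 20.1% × 1963 mL = 40.920 mL
sodium nitrate: 2.68 g/L × 1.963 L = 5.261 g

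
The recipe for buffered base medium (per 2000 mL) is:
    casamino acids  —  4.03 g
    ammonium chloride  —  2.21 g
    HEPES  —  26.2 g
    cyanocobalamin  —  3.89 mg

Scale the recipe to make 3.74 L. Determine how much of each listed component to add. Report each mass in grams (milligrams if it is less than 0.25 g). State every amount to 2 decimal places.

Scale factor = 3740 mL / 2000 mL = 1.87.
casamino acids: 4.03 g × (3740 mL / 2000 mL) = 7.54 g
ammonium chloride: 2.21 g × (3740 mL / 2000 mL) = 4.13 g
HEPES: 26.2 g × (3740 mL / 2000 mL) = 48.99 g
cyanocobalamin: 3.89 mg × (3740 mL / 2000 mL) = 7.27 mg

casamino acids 7.54 g; ammonium chloride 4.13 g; HEPES 48.99 g; cyanocobalamin 7.27 mg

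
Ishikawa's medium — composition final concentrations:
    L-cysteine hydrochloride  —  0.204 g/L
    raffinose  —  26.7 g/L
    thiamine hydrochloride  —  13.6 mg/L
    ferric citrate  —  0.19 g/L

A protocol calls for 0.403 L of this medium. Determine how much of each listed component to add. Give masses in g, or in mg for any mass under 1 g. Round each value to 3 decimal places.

L-cysteine hydrochloride 82.212 mg; raffinose 10.760 g; thiamine hydrochloride 5.481 mg; ferric citrate 76.570 mg

Working volume: 0.403 L.
L-cysteine hydrochloride: 0.204 g/L × 0.403 L = 0.082212 g = 82.212 mg
raffinose: 26.7 g/L × 0.403 L = 10.760 g
thiamine hydrochloride: 13.6 mg/L × 0.403 L = 5.481 mg
ferric citrate: 0.19 g/L × 0.403 L = 0.07657 g = 76.570 mg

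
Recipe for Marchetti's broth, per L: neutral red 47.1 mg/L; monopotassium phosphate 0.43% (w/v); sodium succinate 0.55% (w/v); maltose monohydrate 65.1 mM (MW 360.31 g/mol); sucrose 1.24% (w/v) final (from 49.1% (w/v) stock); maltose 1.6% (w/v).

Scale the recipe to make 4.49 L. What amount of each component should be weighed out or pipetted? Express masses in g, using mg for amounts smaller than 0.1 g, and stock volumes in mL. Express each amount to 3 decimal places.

Scale factor relative to 1 L: 4.49.
neutral red: 47.1 mg/L × 4.49 L = 211.479 mg = 0.211 g
monopotassium phosphate: 0.43 g per 100 mL × 4490 mL ÷ 100 = 19.307 g
sodium succinate: 0.55 g per 100 mL × 4490 mL ÷ 100 = 24.695 g
maltose monohydrate: 65.1 mmol/L × 360.31 g/mol × 4.49 L ÷ 1000 = 105.318 g
sucrose: dilute stock: 1.24% ÷ 49.1% × 4490 mL = 113.393 mL
maltose: 1.6% w/v = 16 g/L → 16 × 4.49 L = 71.840 g

neutral red 0.211 g; monopotassium phosphate 19.307 g; sodium succinate 24.695 g; maltose monohydrate 105.318 g; sucrose 113.393 mL; maltose 71.840 g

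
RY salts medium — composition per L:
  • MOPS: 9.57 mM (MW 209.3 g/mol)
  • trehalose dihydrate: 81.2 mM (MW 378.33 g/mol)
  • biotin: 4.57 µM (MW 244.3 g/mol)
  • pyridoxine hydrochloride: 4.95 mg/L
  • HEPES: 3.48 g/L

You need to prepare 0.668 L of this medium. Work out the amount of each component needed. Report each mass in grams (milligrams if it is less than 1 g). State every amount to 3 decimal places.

MOPS 1.338 g; trehalose dihydrate 20.521 g; biotin 0.746 mg; pyridoxine hydrochloride 3.307 mg; HEPES 2.325 g

Scale factor relative to 1 L: 0.668.
MOPS: 9.57 mmol/L × 209.3 g/mol × 0.668 L ÷ 1000 = 1.338 g
trehalose dihydrate: 81.2 mmol/L × 378.33 g/mol × 0.668 L ÷ 1000 = 20.521 g
biotin: 4.57 µmol/L × 244.3 g/mol × 0.668 L ÷ 1000 = 0.746 mg
pyridoxine hydrochloride: 4.95 mg/L × 0.668 L = 3.307 mg
HEPES: 3.48 g/L × 0.668 L = 2.325 g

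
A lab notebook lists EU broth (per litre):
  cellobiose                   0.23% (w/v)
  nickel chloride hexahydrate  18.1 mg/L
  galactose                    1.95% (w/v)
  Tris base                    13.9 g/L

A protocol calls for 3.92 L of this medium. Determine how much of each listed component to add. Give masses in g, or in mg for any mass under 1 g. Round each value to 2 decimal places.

Scale factor relative to 1 L: 3.92.
cellobiose: 0.23% w/v = 2.3 g/L → 2.3 × 3.92 L = 9.02 g
nickel chloride hexahydrate: 18.1 mg/L × 3.92 L = 70.95 mg
galactose: 1.95 g per 100 mL × 3920 mL ÷ 100 = 76.44 g
Tris base: 13.9 g/L × 3.92 L = 54.49 g

cellobiose 9.02 g; nickel chloride hexahydrate 70.95 mg; galactose 76.44 g; Tris base 54.49 g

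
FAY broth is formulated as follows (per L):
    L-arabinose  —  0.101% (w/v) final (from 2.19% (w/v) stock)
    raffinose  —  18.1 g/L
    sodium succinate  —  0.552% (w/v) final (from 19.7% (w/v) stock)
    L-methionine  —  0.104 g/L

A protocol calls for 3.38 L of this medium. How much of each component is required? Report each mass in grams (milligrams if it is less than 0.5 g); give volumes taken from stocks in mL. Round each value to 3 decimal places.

Scale factor relative to 1 L: 3.38.
L-arabinose: C1V1 = C2V2 → 0.101% ÷ 2.19% × 3380 mL = 155.881 mL
raffinose: 18.1 g/L × 3.38 L = 61.178 g
sodium succinate: V = C2·V2/C1 = 0.552% ÷ 19.7% × 3380 mL = 94.709 mL
L-methionine: 0.104 g/L × 3.38 L = 0.35152 g = 351.520 mg

L-arabinose 155.881 mL; raffinose 61.178 g; sodium succinate 94.709 mL; L-methionine 351.520 mg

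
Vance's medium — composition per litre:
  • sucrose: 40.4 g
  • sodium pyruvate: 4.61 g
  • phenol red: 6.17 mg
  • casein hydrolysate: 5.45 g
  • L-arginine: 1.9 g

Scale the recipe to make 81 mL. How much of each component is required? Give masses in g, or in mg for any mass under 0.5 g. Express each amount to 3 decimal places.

Scale factor = 81 mL / 1000 mL = 0.081.
sucrose: 40.4 g × (81 mL / 1000 mL) = 3.272 g
sodium pyruvate: 4.61 g × (81 mL / 1000 mL) = 0.37341 g = 373.410 mg
phenol red: 6.17 mg × (81 mL / 1000 mL) = 0.500 mg
casein hydrolysate: 5.45 g × (81 mL / 1000 mL) = 0.44145 g = 441.450 mg
L-arginine: 1.9 g × (81 mL / 1000 mL) = 0.1539 g = 153.900 mg

sucrose 3.272 g; sodium pyruvate 373.410 mg; phenol red 0.500 mg; casein hydrolysate 441.450 mg; L-arginine 153.900 mg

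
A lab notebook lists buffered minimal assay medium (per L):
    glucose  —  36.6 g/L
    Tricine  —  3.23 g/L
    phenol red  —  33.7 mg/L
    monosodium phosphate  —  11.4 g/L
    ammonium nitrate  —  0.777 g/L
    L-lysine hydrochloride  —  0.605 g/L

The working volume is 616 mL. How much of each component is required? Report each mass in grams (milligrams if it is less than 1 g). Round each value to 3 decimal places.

Working volume: 616 mL = 0.616 L.
glucose: 36.6 g/L × 0.616 L = 22.546 g
Tricine: 3.23 g/L × 0.616 L = 1.990 g
phenol red: 33.7 mg/L × 0.616 L = 20.759 mg
monosodium phosphate: 11.4 g/L × 0.616 L = 7.022 g
ammonium nitrate: 0.777 g/L × 0.616 L = 0.478632 g = 478.632 mg
L-lysine hydrochloride: 0.605 g/L × 0.616 L = 0.37268 g = 372.680 mg

glucose 22.546 g; Tricine 1.990 g; phenol red 20.759 mg; monosodium phosphate 7.022 g; ammonium nitrate 478.632 mg; L-lysine hydrochloride 372.680 mg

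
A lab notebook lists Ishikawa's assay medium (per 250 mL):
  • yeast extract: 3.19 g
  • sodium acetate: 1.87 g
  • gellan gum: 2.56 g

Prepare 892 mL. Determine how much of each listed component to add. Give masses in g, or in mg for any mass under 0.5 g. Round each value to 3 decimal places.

yeast extract 11.382 g; sodium acetate 6.672 g; gellan gum 9.134 g

Scale factor = 892 mL / 250 mL = 3.568.
yeast extract: 3.19 g × (892 mL / 250 mL) = 11.382 g
sodium acetate: 1.87 g × (892 mL / 250 mL) = 6.672 g
gellan gum: 2.56 g × (892 mL / 250 mL) = 9.134 g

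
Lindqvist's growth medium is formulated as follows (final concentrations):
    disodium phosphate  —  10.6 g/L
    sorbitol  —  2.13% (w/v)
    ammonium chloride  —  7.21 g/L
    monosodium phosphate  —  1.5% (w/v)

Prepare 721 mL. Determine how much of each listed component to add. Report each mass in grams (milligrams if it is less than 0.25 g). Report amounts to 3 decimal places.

disodium phosphate 7.643 g; sorbitol 15.357 g; ammonium chloride 5.198 g; monosodium phosphate 10.815 g

Working volume: 721 mL = 0.721 L.
disodium phosphate: 10.6 g/L × 0.721 L = 7.643 g
sorbitol: 2.13% w/v = 21.3 g/L → 21.3 × 0.721 L = 15.357 g
ammonium chloride: 7.21 g/L × 0.721 L = 5.198 g
monosodium phosphate: 1.5% w/v = 15 g/L → 15 × 0.721 L = 10.815 g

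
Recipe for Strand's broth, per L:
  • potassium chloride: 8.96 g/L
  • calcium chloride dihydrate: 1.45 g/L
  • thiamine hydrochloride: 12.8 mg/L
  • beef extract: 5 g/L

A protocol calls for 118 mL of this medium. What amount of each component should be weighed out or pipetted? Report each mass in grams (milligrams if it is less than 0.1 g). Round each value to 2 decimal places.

potassium chloride 1.06 g; calcium chloride dihydrate 0.17 g; thiamine hydrochloride 1.51 mg; beef extract 0.59 g

Working volume: 118 mL = 0.118 L.
potassium chloride: 8.96 g/L × 0.118 L = 1.06 g
calcium chloride dihydrate: 1.45 g/L × 0.118 L = 0.17 g
thiamine hydrochloride: 12.8 mg/L × 0.118 L = 1.51 mg
beef extract: 5 g/L × 0.118 L = 0.59 g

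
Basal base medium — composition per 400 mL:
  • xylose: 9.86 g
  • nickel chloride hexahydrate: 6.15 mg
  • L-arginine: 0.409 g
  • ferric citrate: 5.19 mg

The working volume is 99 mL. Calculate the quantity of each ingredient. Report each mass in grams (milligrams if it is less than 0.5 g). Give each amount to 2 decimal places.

xylose 2.44 g; nickel chloride hexahydrate 1.52 mg; L-arginine 101.23 mg; ferric citrate 1.28 mg

Scale factor = 99 mL / 400 mL = 0.2475.
xylose: 9.86 g × (99 mL / 400 mL) = 2.44 g
nickel chloride hexahydrate: 6.15 mg × (99 mL / 400 mL) = 1.52 mg
L-arginine: 0.409 g × (99 mL / 400 mL) = 0.101227 g = 101.23 mg
ferric citrate: 5.19 mg × (99 mL / 400 mL) = 1.28 mg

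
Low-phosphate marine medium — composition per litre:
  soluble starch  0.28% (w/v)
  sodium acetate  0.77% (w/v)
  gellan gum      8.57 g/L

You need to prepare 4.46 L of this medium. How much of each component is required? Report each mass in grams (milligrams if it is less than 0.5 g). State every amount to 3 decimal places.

Working volume: 4.46 L.
soluble starch: 0.28% w/v = 2.8 g/L → 2.8 × 4.46 L = 12.488 g
sodium acetate: 0.77 g per 100 mL × 4460 mL ÷ 100 = 34.342 g
gellan gum: 8.57 g/L × 4.46 L = 38.222 g

soluble starch 12.488 g; sodium acetate 34.342 g; gellan gum 38.222 g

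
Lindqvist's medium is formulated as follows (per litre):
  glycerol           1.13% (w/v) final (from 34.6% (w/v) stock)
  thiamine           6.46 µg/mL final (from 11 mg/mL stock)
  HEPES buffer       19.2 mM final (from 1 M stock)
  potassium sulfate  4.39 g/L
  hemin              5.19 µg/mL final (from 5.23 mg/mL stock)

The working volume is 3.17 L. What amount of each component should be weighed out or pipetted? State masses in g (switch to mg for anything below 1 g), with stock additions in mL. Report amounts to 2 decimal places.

glycerol 103.53 mL; thiamine 1.86 mL; HEPES buffer 60.86 mL; potassium sulfate 13.92 g; hemin 3.15 mL

Scale factor relative to 1 L: 3.17.
glycerol: V = C2·V2/C1 = 1.13% ÷ 34.6% × 3170 mL = 103.53 mL
thiamine: V = C2·V2/C1 = 6.46 µg/mL × 3170 mL ÷ 11000 µg/mL = 1.86 mL
HEPES buffer: dilute stock: 19.2 mM × 3170 mL ÷ 1000 mM = 60.86 mL
potassium sulfate: 4.39 g/L × 3.17 L = 13.92 g
hemin: dilute stock: 5.19 µg/mL × 3170 mL ÷ 5230 µg/mL = 3.15 mL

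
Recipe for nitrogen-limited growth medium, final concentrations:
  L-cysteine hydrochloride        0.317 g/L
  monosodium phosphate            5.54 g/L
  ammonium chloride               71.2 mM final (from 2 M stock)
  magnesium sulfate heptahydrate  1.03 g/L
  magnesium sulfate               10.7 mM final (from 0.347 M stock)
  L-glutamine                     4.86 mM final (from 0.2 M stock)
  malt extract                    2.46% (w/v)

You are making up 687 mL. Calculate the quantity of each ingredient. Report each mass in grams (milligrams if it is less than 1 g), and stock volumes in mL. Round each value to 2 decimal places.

Target volume = 687 mL = 0.687 L.
L-cysteine hydrochloride: 0.317 g/L × 0.687 L = 0.217779 g = 217.78 mg
monosodium phosphate: 5.54 g/L × 0.687 L = 3.81 g
ammonium chloride: dilute stock: 71.2 mM × 687 mL ÷ 2000 mM = 24.46 mL
magnesium sulfate heptahydrate: 1.03 g/L × 0.687 L = 0.70761 g = 707.61 mg
magnesium sulfate: C1V1 = C2V2 → 10.7 mM × 687 mL ÷ 347 mM = 21.18 mL
L-glutamine: dilute stock: 4.86 mM × 687 mL ÷ 200 mM = 16.69 mL
malt extract: 2.46% w/v = 24.6 g/L → 24.6 × 0.687 L = 16.90 g

L-cysteine hydrochloride 217.78 mg; monosodium phosphate 3.81 g; ammonium chloride 24.46 mL; magnesium sulfate heptahydrate 707.61 mg; magnesium sulfate 21.18 mL; L-glutamine 16.69 mL; malt extract 16.90 g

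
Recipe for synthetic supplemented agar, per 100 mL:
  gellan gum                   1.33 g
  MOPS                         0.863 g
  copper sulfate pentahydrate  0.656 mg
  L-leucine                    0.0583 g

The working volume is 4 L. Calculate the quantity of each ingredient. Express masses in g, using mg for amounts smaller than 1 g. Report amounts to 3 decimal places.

Ratio of target to recipe volume: 4000 / 100 = 40.
gellan gum: 1.33 g × (4000 mL / 100 mL) = 53.200 g
MOPS: 0.863 g × (4000 mL / 100 mL) = 34.520 g
copper sulfate pentahydrate: 0.656 mg × (4000 mL / 100 mL) = 26.240 mg
L-leucine: 0.0583 g × (4000 mL / 100 mL) = 2.332 g

gellan gum 53.200 g; MOPS 34.520 g; copper sulfate pentahydrate 26.240 mg; L-leucine 2.332 g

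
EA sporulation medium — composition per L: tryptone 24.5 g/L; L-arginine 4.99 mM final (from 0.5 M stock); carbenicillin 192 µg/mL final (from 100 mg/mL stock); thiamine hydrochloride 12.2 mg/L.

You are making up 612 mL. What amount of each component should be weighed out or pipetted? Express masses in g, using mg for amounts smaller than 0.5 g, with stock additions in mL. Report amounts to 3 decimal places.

tryptone 14.994 g; L-arginine 6.108 mL; carbenicillin 1.175 mL; thiamine hydrochloride 7.466 mg

Scale factor relative to 1 L: 0.612.
tryptone: 24.5 g/L × 0.612 L = 14.994 g
L-arginine: V = C2·V2/C1 = 4.99 mM × 612 mL ÷ 500 mM = 6.108 mL
carbenicillin: C1V1 = C2V2 → 192 µg/mL × 612 mL ÷ 100000 µg/mL = 1.175 mL
thiamine hydrochloride: 12.2 mg/L × 0.612 L = 7.466 mg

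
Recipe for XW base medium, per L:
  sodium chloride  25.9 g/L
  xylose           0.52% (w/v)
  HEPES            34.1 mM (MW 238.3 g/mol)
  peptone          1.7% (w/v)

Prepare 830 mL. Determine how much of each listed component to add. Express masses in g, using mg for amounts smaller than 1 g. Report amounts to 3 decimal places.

sodium chloride 21.497 g; xylose 4.316 g; HEPES 6.745 g; peptone 14.110 g

Target volume = 830 mL = 0.83 L.
sodium chloride: 25.9 g/L × 0.83 L = 21.497 g
xylose: 0.52% w/v = 5.2 g/L → 5.2 × 0.83 L = 4.316 g
HEPES: 34.1 mmol/L × 238.3 g/mol × 0.83 L ÷ 1000 = 6.745 g
peptone: 1.7% w/v = 17 g/L → 17 × 0.83 L = 14.110 g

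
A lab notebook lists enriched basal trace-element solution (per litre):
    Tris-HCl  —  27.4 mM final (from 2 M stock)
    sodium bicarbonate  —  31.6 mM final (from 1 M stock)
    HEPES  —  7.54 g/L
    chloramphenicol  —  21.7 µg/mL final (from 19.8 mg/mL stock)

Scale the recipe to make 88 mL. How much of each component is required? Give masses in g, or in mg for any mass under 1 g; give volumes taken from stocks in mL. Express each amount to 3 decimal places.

Working volume: 88 mL = 0.088 L.
Tris-HCl: C1V1 = C2V2 → 27.4 mM × 88 mL ÷ 2000 mM = 1.206 mL
sodium bicarbonate: C1V1 = C2V2 → 31.6 mM × 88 mL ÷ 1000 mM = 2.781 mL
HEPES: 7.54 g/L × 0.088 L = 0.66352 g = 663.520 mg
chloramphenicol: V = C2·V2/C1 = 21.7 µg/mL × 88 mL ÷ 19800 µg/mL = 0.096 mL

Tris-HCl 1.206 mL; sodium bicarbonate 2.781 mL; HEPES 663.520 mg; chloramphenicol 0.096 mL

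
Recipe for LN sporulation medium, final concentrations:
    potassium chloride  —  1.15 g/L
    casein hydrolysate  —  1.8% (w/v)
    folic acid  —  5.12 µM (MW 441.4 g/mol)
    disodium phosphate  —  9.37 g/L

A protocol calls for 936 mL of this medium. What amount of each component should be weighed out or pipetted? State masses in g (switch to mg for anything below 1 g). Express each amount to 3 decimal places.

Target volume = 936 mL = 0.936 L.
potassium chloride: 1.15 g/L × 0.936 L = 1.076 g
casein hydrolysate: 1.8% w/v = 18 g/L → 18 × 0.936 L = 16.848 g
folic acid: 5.12 µmol/L × 441.4 g/mol × 0.936 L ÷ 1000 = 2.115 mg
disodium phosphate: 9.37 g/L × 0.936 L = 8.770 g

potassium chloride 1.076 g; casein hydrolysate 16.848 g; folic acid 2.115 mg; disodium phosphate 8.770 g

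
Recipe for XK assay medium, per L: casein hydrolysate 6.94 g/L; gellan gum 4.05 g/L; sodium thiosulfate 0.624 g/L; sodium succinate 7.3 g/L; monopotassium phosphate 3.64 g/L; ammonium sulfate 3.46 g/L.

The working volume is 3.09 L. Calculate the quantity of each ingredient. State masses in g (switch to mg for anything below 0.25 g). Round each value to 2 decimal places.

Scale factor relative to 1 L: 3.09.
casein hydrolysate: 6.94 g/L × 3.09 L = 21.44 g
gellan gum: 4.05 g/L × 3.09 L = 12.51 g
sodium thiosulfate: 0.624 g/L × 3.09 L = 1.93 g
sodium succinate: 7.3 g/L × 3.09 L = 22.56 g
monopotassium phosphate: 3.64 g/L × 3.09 L = 11.25 g
ammonium sulfate: 3.46 g/L × 3.09 L = 10.69 g

casein hydrolysate 21.44 g; gellan gum 12.51 g; sodium thiosulfate 1.93 g; sodium succinate 22.56 g; monopotassium phosphate 11.25 g; ammonium sulfate 10.69 g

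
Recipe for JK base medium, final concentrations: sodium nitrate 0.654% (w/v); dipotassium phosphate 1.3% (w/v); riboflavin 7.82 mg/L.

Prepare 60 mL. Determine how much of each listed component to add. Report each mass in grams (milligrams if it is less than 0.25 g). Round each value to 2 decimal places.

Scale factor relative to 1 L: 0.06.
sodium nitrate: 0.654% w/v = 6.54 g/L → 6.54 × 0.06 L = 0.39 g
dipotassium phosphate: 1.3% w/v = 13 g/L → 13 × 0.06 L = 0.78 g
riboflavin: 7.82 mg/L × 0.06 L = 0.47 mg

sodium nitrate 0.39 g; dipotassium phosphate 0.78 g; riboflavin 0.47 mg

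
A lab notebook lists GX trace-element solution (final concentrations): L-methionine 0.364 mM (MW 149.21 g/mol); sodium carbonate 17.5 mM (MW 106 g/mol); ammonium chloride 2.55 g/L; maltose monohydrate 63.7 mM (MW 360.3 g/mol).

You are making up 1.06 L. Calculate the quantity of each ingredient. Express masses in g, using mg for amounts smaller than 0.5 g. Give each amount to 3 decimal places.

Scale factor relative to 1 L: 1.06.
L-methionine: 0.364 mmol/L × 149.21 mg/mmol × 1.06 L = 57.571 mg
sodium carbonate: 17.5 mmol/L × 106 g/mol × 1.06 L ÷ 1000 = 1.966 g
ammonium chloride: 2.55 g/L × 1.06 L = 2.703 g
maltose monohydrate: 63.7 mmol/L × 360.3 g/mol × 1.06 L ÷ 1000 = 24.328 g

L-methionine 57.571 mg; sodium carbonate 1.966 g; ammonium chloride 2.703 g; maltose monohydrate 24.328 g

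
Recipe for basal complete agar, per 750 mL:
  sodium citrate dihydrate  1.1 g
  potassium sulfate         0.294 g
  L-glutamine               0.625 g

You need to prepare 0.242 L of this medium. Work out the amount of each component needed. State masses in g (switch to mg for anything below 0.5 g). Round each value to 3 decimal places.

sodium citrate dihydrate 354.933 mg; potassium sulfate 94.864 mg; L-glutamine 201.667 mg

Scale factor = 242 mL / 750 mL = 0.322667.
sodium citrate dihydrate: 1.1 g × (242 mL / 750 mL) = 0.354933 g = 354.933 mg
potassium sulfate: 0.294 g × (242 mL / 750 mL) = 0.094864 g = 94.864 mg
L-glutamine: 0.625 g × (242 mL / 750 mL) = 0.201667 g = 201.667 mg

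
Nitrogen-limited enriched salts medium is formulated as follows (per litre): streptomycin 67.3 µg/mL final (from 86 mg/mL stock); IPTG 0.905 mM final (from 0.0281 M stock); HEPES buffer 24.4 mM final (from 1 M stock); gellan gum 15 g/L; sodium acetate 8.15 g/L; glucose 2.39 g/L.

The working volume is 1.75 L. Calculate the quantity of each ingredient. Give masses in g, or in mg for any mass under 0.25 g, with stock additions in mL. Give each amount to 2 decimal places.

Scale factor relative to 1 L: 1.75.
streptomycin: V = C2·V2/C1 = 67.3 µg/mL × 1750 mL ÷ 86000 µg/mL = 1.37 mL
IPTG: C1V1 = C2V2 → 0.905 mM × 1750 mL ÷ 28.1 mM = 56.36 mL
HEPES buffer: C1V1 = C2V2 → 24.4 mM × 1750 mL ÷ 1000 mM = 42.70 mL
gellan gum: 15 g/L × 1.75 L = 26.25 g
sodium acetate: 8.15 g/L × 1.75 L = 14.26 g
glucose: 2.39 g/L × 1.75 L = 4.18 g

streptomycin 1.37 mL; IPTG 56.36 mL; HEPES buffer 42.70 mL; gellan gum 26.25 g; sodium acetate 14.26 g; glucose 4.18 g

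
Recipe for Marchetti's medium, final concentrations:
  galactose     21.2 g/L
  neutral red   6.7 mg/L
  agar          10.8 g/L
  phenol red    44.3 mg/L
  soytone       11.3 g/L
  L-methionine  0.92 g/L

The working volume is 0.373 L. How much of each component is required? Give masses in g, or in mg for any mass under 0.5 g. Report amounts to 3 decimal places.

galactose 7.908 g; neutral red 2.499 mg; agar 4.028 g; phenol red 16.524 mg; soytone 4.215 g; L-methionine 343.160 mg

Working volume: 0.373 L.
galactose: 21.2 g/L × 0.373 L = 7.908 g
neutral red: 6.7 mg/L × 0.373 L = 2.499 mg
agar: 10.8 g/L × 0.373 L = 4.028 g
phenol red: 44.3 mg/L × 0.373 L = 16.524 mg
soytone: 11.3 g/L × 0.373 L = 4.215 g
L-methionine: 0.92 g/L × 0.373 L = 0.34316 g = 343.160 mg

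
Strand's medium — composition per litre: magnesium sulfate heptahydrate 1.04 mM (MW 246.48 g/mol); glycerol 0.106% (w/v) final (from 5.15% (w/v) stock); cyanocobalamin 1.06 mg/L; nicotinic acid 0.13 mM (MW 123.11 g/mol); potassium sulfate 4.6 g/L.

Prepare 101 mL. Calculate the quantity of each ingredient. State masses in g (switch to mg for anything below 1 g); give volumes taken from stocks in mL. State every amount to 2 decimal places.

Scale factor relative to 1 L: 0.101.
magnesium sulfate heptahydrate: 1.04 mmol/L × 246.48 mg/mmol × 0.101 L = 25.89 mg
glycerol: V = C2·V2/C1 = 0.106% ÷ 5.15% × 101 mL = 2.08 mL
cyanocobalamin: 1.06 mg/L × 0.101 L = 0.11 mg
nicotinic acid: 0.13 mmol/L × 123.11 mg/mmol × 0.101 L = 1.62 mg
potassium sulfate: 4.6 g/L × 0.101 L = 0.4646 g = 464.60 mg

magnesium sulfate heptahydrate 25.89 mg; glycerol 2.08 mL; cyanocobalamin 0.11 mg; nicotinic acid 1.62 mg; potassium sulfate 464.60 mg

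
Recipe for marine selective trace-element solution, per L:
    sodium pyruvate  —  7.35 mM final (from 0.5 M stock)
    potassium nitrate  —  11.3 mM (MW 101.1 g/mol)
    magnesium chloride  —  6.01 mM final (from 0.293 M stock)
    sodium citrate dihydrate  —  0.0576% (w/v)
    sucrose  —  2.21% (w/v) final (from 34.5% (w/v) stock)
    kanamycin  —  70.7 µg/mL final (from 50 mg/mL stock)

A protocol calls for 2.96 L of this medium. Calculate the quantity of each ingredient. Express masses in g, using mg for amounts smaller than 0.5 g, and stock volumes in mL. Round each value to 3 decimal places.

sodium pyruvate 43.512 mL; potassium nitrate 3.382 g; magnesium chloride 60.715 mL; sodium citrate dihydrate 1.705 g; sucrose 189.612 mL; kanamycin 4.185 mL

Scale factor relative to 1 L: 2.96.
sodium pyruvate: C1V1 = C2V2 → 7.35 mM × 2960 mL ÷ 500 mM = 43.512 mL
potassium nitrate: 11.3 mmol/L × 101.1 g/mol × 2.96 L ÷ 1000 = 3.382 g
magnesium chloride: C1V1 = C2V2 → 6.01 mM × 2960 mL ÷ 293 mM = 60.715 mL
sodium citrate dihydrate: 0.0576% w/v = 0.576 g/L → 0.576 × 2.96 L = 1.705 g
sucrose: dilute stock: 2.21% ÷ 34.5% × 2960 mL = 189.612 mL
kanamycin: C1V1 = C2V2 → 70.7 µg/mL × 2960 mL ÷ 50000 µg/mL = 4.185 mL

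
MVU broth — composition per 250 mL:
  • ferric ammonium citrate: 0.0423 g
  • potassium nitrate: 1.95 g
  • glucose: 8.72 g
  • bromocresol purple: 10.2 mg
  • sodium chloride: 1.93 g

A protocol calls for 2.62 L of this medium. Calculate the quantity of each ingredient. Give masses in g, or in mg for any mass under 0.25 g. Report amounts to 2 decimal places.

Ratio of target to recipe volume: 2620 / 250 = 10.48.
ferric ammonium citrate: 0.0423 g × (2620 mL / 250 mL) = 0.44 g
potassium nitrate: 1.95 g × (2620 mL / 250 mL) = 20.44 g
glucose: 8.72 g × (2620 mL / 250 mL) = 91.39 g
bromocresol purple: 10.2 mg × (2620 mL / 250 mL) = 106.90 mg
sodium chloride: 1.93 g × (2620 mL / 250 mL) = 20.23 g

ferric ammonium citrate 0.44 g; potassium nitrate 20.44 g; glucose 91.39 g; bromocresol purple 106.90 mg; sodium chloride 20.23 g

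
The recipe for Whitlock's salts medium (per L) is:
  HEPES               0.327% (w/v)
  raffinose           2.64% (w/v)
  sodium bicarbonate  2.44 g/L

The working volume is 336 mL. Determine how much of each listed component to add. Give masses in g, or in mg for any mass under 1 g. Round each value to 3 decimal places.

Working volume: 336 mL = 0.336 L.
HEPES: 0.327 g per 100 mL × 336 mL ÷ 100 = 1.099 g
raffinose: 2.64 g per 100 mL × 336 mL ÷ 100 = 8.870 g
sodium bicarbonate: 2.44 g/L × 0.336 L = 0.81984 g = 819.840 mg

HEPES 1.099 g; raffinose 8.870 g; sodium bicarbonate 819.840 mg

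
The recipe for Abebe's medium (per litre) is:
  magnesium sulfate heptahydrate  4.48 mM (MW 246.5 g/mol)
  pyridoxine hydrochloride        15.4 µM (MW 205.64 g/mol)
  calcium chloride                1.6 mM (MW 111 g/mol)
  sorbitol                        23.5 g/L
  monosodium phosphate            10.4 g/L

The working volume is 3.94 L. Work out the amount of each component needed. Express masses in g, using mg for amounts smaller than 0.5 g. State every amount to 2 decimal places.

Working volume: 3.94 L.
magnesium sulfate heptahydrate: 4.48 mmol/L × 246.5 g/mol × 3.94 L ÷ 1000 = 4.35 g
pyridoxine hydrochloride: 15.4 µmol/L × 205.64 g/mol × 3.94 L ÷ 1000 = 12.48 mg
calcium chloride: 1.6 mmol/L × 111 g/mol × 3.94 L ÷ 1000 = 0.70 g
sorbitol: 23.5 g/L × 3.94 L = 92.59 g
monosodium phosphate: 10.4 g/L × 3.94 L = 40.98 g

magnesium sulfate heptahydrate 4.35 g; pyridoxine hydrochloride 12.48 mg; calcium chloride 0.70 g; sorbitol 92.59 g; monosodium phosphate 40.98 g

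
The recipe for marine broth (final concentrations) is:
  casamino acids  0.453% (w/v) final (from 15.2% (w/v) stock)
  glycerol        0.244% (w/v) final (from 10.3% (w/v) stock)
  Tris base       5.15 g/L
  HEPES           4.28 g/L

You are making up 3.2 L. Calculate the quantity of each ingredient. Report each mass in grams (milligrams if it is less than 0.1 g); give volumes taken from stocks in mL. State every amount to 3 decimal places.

casamino acids 95.368 mL; glycerol 75.806 mL; Tris base 16.480 g; HEPES 13.696 g

Working volume: 3.2 L.
casamino acids: dilute stock: 0.453% ÷ 15.2% × 3200 mL = 95.368 mL
glycerol: V = C2·V2/C1 = 0.244% ÷ 10.3% × 3200 mL = 75.806 mL
Tris base: 5.15 g/L × 3.2 L = 16.480 g
HEPES: 4.28 g/L × 3.2 L = 13.696 g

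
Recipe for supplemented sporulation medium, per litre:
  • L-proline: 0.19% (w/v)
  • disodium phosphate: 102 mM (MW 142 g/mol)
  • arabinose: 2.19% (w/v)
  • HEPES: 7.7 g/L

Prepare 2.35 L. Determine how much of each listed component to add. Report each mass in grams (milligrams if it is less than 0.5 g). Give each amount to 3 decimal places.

Scale factor relative to 1 L: 2.35.
L-proline: 0.19 g per 100 mL × 2350 mL ÷ 100 = 4.465 g
disodium phosphate: 102 mmol/L × 142 g/mol × 2.35 L ÷ 1000 = 34.037 g
arabinose: 2.19% w/v = 21.9 g/L → 21.9 × 2.35 L = 51.465 g
HEPES: 7.7 g/L × 2.35 L = 18.095 g

L-proline 4.465 g; disodium phosphate 34.037 g; arabinose 51.465 g; HEPES 18.095 g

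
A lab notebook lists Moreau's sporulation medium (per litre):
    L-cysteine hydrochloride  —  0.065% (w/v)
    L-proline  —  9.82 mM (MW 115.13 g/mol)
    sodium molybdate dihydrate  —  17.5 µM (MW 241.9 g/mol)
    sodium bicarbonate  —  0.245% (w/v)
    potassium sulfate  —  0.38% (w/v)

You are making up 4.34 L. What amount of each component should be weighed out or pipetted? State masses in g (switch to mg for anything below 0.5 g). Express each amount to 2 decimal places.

L-cysteine hydrochloride 2.82 g; L-proline 4.91 g; sodium molybdate dihydrate 18.37 mg; sodium bicarbonate 10.63 g; potassium sulfate 16.49 g

Working volume: 4.34 L.
L-cysteine hydrochloride: 0.065 g per 100 mL × 4340 mL ÷ 100 = 2.82 g
L-proline: 9.82 mmol/L × 115.13 g/mol × 4.34 L ÷ 1000 = 4.91 g
sodium molybdate dihydrate: 17.5 µmol/L × 241.9 g/mol × 4.34 L ÷ 1000 = 18.37 mg
sodium bicarbonate: 0.245% w/v = 2.45 g/L → 2.45 × 4.34 L = 10.63 g
potassium sulfate: 0.38 g per 100 mL × 4340 mL ÷ 100 = 16.49 g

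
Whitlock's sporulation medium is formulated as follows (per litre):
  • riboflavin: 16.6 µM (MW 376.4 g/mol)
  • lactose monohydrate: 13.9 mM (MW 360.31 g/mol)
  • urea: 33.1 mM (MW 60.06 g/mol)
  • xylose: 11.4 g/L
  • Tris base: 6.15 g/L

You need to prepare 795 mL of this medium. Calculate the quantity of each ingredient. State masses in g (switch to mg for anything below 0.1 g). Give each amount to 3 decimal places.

riboflavin 4.967 mg; lactose monohydrate 3.982 g; urea 1.580 g; xylose 9.063 g; Tris base 4.889 g

Working volume: 795 mL = 0.795 L.
riboflavin: 16.6 µmol/L × 376.4 g/mol × 0.795 L ÷ 1000 = 4.967 mg
lactose monohydrate: 13.9 mmol/L × 360.31 g/mol × 0.795 L ÷ 1000 = 3.982 g
urea: 33.1 mmol/L × 60.06 g/mol × 0.795 L ÷ 1000 = 1.580 g
xylose: 11.4 g/L × 0.795 L = 9.063 g
Tris base: 6.15 g/L × 0.795 L = 4.889 g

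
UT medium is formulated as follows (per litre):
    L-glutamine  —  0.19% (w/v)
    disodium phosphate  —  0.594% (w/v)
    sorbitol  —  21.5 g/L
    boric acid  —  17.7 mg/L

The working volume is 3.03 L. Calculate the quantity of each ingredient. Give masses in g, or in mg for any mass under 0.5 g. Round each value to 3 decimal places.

Scale factor relative to 1 L: 3.03.
L-glutamine: 0.19 g per 100 mL × 3030 mL ÷ 100 = 5.757 g
disodium phosphate: 0.594 g per 100 mL × 3030 mL ÷ 100 = 17.998 g
sorbitol: 21.5 g/L × 3.03 L = 65.145 g
boric acid: 17.7 mg/L × 3.03 L = 53.631 mg

L-glutamine 5.757 g; disodium phosphate 17.998 g; sorbitol 65.145 g; boric acid 53.631 mg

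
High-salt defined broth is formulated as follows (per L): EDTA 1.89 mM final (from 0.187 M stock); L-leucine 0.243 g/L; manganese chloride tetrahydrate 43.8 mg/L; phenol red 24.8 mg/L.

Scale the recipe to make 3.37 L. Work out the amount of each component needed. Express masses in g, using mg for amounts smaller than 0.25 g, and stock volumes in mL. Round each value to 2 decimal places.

EDTA 34.06 mL; L-leucine 0.82 g; manganese chloride tetrahydrate 147.61 mg; phenol red 83.58 mg

Working volume: 3.37 L.
EDTA: dilute stock: 1.89 mM × 3370 mL ÷ 187 mM = 34.06 mL
L-leucine: 0.243 g/L × 3.37 L = 0.82 g
manganese chloride tetrahydrate: 43.8 mg/L × 3.37 L = 147.61 mg
phenol red: 24.8 mg/L × 3.37 L = 83.58 mg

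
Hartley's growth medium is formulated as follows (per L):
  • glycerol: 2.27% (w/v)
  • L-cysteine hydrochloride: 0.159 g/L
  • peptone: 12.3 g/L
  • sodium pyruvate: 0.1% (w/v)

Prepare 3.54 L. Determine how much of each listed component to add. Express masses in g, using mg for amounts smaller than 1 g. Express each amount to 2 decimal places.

glycerol 80.36 g; L-cysteine hydrochloride 562.86 mg; peptone 43.54 g; sodium pyruvate 3.54 g

Working volume: 3.54 L.
glycerol: 2.27% w/v = 22.7 g/L → 22.7 × 3.54 L = 80.36 g
L-cysteine hydrochloride: 0.159 g/L × 3.54 L = 0.56286 g = 562.86 mg
peptone: 12.3 g/L × 3.54 L = 43.54 g
sodium pyruvate: 0.1 g per 100 mL × 3540 mL ÷ 100 = 3.54 g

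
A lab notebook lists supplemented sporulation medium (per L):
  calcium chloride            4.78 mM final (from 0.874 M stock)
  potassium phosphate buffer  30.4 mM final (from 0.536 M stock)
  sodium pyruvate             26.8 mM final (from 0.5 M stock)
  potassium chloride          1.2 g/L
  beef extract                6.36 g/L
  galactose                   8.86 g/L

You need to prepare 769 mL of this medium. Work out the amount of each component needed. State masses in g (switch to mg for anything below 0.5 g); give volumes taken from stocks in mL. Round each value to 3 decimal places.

Scale factor relative to 1 L: 0.769.
calcium chloride: dilute stock: 4.78 mM × 769 mL ÷ 874 mM = 4.206 mL
potassium phosphate buffer: dilute stock: 30.4 mM × 769 mL ÷ 536 mM = 43.615 mL
sodium pyruvate: C1V1 = C2V2 → 26.8 mM × 769 mL ÷ 500 mM = 41.218 mL
potassium chloride: 1.2 g/L × 0.769 L = 0.923 g
beef extract: 6.36 g/L × 0.769 L = 4.891 g
galactose: 8.86 g/L × 0.769 L = 6.813 g

calcium chloride 4.206 mL; potassium phosphate buffer 43.615 mL; sodium pyruvate 41.218 mL; potassium chloride 0.923 g; beef extract 4.891 g; galactose 6.813 g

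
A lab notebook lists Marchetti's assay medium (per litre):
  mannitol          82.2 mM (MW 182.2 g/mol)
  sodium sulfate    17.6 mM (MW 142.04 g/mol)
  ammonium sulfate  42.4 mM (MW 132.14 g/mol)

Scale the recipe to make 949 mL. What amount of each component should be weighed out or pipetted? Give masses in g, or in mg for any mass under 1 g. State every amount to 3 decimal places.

mannitol 14.213 g; sodium sulfate 2.372 g; ammonium sulfate 5.317 g

Scale factor relative to 1 L: 0.949.
mannitol: 82.2 mmol/L × 182.2 g/mol × 0.949 L ÷ 1000 = 14.213 g
sodium sulfate: 17.6 mmol/L × 142.04 g/mol × 0.949 L ÷ 1000 = 2.372 g
ammonium sulfate: 42.4 mmol/L × 132.14 g/mol × 0.949 L ÷ 1000 = 5.317 g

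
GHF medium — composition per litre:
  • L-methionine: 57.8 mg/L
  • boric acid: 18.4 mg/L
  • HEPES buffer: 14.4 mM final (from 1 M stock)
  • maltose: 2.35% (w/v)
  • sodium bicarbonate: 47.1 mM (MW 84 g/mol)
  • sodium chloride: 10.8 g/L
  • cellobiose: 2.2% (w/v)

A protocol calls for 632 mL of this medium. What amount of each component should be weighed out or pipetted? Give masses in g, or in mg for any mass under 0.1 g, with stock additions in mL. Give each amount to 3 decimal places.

L-methionine 36.530 mg; boric acid 11.629 mg; HEPES buffer 9.101 mL; maltose 14.852 g; sodium bicarbonate 2.500 g; sodium chloride 6.826 g; cellobiose 13.904 g

Target volume = 632 mL = 0.632 L.
L-methionine: 57.8 mg/L × 0.632 L = 36.530 mg
boric acid: 18.4 mg/L × 0.632 L = 11.629 mg
HEPES buffer: V = C2·V2/C1 = 14.4 mM × 632 mL ÷ 1000 mM = 9.101 mL
maltose: 2.35 g per 100 mL × 632 mL ÷ 100 = 14.852 g
sodium bicarbonate: 47.1 mmol/L × 84 g/mol × 0.632 L ÷ 1000 = 2.500 g
sodium chloride: 10.8 g/L × 0.632 L = 6.826 g
cellobiose: 2.2% w/v = 22 g/L → 22 × 0.632 L = 13.904 g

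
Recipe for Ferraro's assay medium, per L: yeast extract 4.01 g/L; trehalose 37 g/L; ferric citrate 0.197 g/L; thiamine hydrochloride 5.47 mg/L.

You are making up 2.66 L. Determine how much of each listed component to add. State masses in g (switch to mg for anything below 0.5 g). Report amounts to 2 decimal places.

yeast extract 10.67 g; trehalose 98.42 g; ferric citrate 0.52 g; thiamine hydrochloride 14.55 mg

Working volume: 2.66 L.
yeast extract: 4.01 g/L × 2.66 L = 10.67 g
trehalose: 37 g/L × 2.66 L = 98.42 g
ferric citrate: 0.197 g/L × 2.66 L = 0.52 g
thiamine hydrochloride: 5.47 mg/L × 2.66 L = 14.55 mg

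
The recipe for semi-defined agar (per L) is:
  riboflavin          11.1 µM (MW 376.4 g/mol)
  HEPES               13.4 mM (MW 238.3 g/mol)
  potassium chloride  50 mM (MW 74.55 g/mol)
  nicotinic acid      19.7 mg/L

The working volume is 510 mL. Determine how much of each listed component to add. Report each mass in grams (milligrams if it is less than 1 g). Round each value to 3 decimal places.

riboflavin 2.131 mg; HEPES 1.629 g; potassium chloride 1.901 g; nicotinic acid 10.047 mg

Target volume = 510 mL = 0.51 L.
riboflavin: 11.1 µmol/L × 376.4 g/mol × 0.51 L ÷ 1000 = 2.131 mg
HEPES: 13.4 mmol/L × 238.3 g/mol × 0.51 L ÷ 1000 = 1.629 g
potassium chloride: 50 mmol/L × 74.55 g/mol × 0.51 L ÷ 1000 = 1.901 g
nicotinic acid: 19.7 mg/L × 0.51 L = 10.047 mg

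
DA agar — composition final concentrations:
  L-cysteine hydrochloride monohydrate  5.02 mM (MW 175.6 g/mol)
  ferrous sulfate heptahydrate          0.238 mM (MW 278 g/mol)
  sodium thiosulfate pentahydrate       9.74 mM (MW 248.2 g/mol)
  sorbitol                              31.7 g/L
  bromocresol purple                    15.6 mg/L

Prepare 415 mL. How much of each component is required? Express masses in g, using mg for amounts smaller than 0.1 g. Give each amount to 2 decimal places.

Scale factor relative to 1 L: 0.415.
L-cysteine hydrochloride monohydrate: 5.02 mmol/L × 175.6 g/mol × 0.415 L ÷ 1000 = 0.37 g
ferrous sulfate heptahydrate: 0.238 mmol/L × 278 mg/mmol × 0.415 L = 27.46 mg
sodium thiosulfate pentahydrate: 9.74 mmol/L × 248.2 g/mol × 0.415 L ÷ 1000 = 1.00 g
sorbitol: 31.7 g/L × 0.415 L = 13.16 g
bromocresol purple: 15.6 mg/L × 0.415 L = 6.47 mg

L-cysteine hydrochloride monohydrate 0.37 g; ferrous sulfate heptahydrate 27.46 mg; sodium thiosulfate pentahydrate 1.00 g; sorbitol 13.16 g; bromocresol purple 6.47 mg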